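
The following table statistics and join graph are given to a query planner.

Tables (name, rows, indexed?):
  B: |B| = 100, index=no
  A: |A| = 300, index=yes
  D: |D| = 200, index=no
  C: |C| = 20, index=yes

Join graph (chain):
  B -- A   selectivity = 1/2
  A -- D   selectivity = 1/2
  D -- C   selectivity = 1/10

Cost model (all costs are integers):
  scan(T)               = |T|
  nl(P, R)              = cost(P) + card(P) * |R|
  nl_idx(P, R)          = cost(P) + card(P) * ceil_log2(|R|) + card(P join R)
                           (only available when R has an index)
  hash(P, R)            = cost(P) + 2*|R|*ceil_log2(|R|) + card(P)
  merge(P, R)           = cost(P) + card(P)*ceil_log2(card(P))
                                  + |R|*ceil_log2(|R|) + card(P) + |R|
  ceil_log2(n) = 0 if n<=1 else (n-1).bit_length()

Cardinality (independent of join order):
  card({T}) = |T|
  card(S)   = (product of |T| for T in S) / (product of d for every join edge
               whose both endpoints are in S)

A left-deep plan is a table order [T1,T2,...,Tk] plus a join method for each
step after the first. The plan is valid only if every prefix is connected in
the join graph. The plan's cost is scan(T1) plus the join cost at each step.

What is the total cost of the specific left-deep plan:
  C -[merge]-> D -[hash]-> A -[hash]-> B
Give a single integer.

69140

step 1: scan C: cost=20, card=20
step 2: join D via merge
    card(P join D) = 20*200/(10) = 400
    cost = 20 + 20*5 + 200*8 + 20 + 200 = 1940
step 3: join A via hash
    card(P join A) = 400*300/(2) = 60000
    cost = 1940 + 2*300*9 + 400 = 7740
step 4: join B via hash
    card(P join B) = 60000*100/(2) = 3000000
    cost = 7740 + 2*100*7 + 60000 = 69140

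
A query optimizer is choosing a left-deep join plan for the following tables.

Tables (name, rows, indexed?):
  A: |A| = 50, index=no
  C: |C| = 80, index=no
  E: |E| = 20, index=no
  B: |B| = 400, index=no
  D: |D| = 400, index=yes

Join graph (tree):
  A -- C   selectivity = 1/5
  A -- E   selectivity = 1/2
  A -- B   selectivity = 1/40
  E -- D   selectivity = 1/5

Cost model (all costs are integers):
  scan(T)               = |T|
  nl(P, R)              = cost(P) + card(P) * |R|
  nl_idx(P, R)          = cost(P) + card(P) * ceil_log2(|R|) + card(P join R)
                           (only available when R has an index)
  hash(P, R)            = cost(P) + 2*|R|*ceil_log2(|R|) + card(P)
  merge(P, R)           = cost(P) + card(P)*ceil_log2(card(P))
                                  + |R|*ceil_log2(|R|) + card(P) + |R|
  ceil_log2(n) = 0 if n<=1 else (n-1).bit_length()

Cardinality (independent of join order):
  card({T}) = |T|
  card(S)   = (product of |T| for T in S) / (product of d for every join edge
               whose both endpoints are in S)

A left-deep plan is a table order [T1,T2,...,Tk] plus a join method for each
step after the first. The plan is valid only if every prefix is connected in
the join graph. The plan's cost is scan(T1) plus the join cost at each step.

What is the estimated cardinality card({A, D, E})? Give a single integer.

40000

Tables in S: A(50), D(400), E(20)
Edges inside S: A-E(d=2), E-D(d=5)
numerator = 50 * 400 * 20 = 400000
denominator = 2 * 5 = 10
card(S) = 400000 / 10 = 40000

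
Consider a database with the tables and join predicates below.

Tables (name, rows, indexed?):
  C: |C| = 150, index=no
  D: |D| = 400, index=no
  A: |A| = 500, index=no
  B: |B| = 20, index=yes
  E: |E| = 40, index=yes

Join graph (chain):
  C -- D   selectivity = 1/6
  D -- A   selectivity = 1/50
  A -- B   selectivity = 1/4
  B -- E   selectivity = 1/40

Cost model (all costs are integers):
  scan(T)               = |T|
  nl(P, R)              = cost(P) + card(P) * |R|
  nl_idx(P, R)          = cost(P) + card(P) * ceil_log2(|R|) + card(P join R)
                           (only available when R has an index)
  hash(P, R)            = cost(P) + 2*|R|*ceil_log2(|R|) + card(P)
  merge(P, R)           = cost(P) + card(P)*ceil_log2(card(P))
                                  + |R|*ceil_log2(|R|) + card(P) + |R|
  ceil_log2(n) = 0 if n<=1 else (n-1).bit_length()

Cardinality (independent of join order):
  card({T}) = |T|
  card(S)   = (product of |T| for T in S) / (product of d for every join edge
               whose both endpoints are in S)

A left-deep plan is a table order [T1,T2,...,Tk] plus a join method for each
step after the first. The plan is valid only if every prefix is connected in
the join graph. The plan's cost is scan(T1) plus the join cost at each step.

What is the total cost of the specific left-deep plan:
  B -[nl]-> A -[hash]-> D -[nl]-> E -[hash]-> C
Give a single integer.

step 1: scan B: cost=20, card=20
step 2: join A via nl
    card(P join A) = 20*500/(4) = 2500
    cost = 20 + 20*500 = 10020
step 3: join D via hash
    card(P join D) = 2500*400/(50) = 20000
    cost = 10020 + 2*400*9 + 2500 = 19720
step 4: join E via nl
    card(P join E) = 20000*40/(40) = 20000
    cost = 19720 + 20000*40 = 819720
step 5: join C via hash
    card(P join C) = 20000*150/(6) = 500000
    cost = 819720 + 2*150*8 + 20000 = 842120

842120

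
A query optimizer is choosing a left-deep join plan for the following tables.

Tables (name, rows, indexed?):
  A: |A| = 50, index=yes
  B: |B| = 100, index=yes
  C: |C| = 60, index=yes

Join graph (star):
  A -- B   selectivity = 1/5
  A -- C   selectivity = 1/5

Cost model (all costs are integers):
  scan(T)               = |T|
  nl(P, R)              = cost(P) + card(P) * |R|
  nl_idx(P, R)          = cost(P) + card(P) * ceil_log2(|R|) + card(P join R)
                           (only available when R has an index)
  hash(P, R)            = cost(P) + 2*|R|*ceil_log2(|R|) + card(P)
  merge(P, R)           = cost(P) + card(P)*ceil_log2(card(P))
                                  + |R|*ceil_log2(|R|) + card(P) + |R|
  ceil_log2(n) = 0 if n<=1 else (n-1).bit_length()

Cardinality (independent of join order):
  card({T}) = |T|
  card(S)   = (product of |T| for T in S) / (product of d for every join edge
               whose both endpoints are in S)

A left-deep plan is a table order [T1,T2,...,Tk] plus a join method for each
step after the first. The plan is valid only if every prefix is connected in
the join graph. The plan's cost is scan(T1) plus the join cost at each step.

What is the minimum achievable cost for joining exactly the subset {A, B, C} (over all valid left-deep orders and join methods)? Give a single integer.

2520

Selinger DP over subsets of {A,B,C}:
  {A}: scan cost=50, card=50
  {B}: scan cost=100, card=100
  {C}: scan cost=60, card=60
  {AB}: card=1000; try (A,hash)→800, (B,merge)→1200, (A,merge)→1250, (B,nl_idx)→1400, (B,hash)→1500, (A,nl_idx)→1700 …(+2); best=800 via (A,hash)
  {AC}: card=600; try (A,hash)→720, (C,hash)→820, (C,merge)→820, (A,merge)→830, (C,nl_idx)→950, (A,nl_idx)→1020 …(+2); best=720 via (A,hash)
  {ABC}: card=12000; try (C,hash)→2520, (B,hash)→2720, (B,merge)→8120, (C,merge)→12220, (B,nl_idx)→16920, (C,nl_idx)→18800 …(+2); best=2520 via (C,hash)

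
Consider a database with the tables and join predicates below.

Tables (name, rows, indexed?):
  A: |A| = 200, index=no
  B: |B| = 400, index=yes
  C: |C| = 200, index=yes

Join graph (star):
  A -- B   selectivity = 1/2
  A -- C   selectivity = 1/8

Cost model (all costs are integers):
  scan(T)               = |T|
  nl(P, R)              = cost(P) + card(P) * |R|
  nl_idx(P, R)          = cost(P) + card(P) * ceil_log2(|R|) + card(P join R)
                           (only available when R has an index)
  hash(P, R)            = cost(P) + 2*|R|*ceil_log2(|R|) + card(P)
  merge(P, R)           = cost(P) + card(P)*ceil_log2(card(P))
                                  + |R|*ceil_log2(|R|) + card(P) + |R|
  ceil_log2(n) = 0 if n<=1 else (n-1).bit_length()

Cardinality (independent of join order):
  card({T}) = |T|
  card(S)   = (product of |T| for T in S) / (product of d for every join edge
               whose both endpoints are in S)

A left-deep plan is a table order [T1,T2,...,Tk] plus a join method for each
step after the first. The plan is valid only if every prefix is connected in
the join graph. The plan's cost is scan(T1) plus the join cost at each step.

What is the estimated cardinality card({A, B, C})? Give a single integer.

1000000

Tables in S: A(200), B(400), C(200)
Edges inside S: A-B(d=2), A-C(d=8)
numerator = 200 * 400 * 200 = 16000000
denominator = 2 * 8 = 16
card(S) = 16000000 / 16 = 1000000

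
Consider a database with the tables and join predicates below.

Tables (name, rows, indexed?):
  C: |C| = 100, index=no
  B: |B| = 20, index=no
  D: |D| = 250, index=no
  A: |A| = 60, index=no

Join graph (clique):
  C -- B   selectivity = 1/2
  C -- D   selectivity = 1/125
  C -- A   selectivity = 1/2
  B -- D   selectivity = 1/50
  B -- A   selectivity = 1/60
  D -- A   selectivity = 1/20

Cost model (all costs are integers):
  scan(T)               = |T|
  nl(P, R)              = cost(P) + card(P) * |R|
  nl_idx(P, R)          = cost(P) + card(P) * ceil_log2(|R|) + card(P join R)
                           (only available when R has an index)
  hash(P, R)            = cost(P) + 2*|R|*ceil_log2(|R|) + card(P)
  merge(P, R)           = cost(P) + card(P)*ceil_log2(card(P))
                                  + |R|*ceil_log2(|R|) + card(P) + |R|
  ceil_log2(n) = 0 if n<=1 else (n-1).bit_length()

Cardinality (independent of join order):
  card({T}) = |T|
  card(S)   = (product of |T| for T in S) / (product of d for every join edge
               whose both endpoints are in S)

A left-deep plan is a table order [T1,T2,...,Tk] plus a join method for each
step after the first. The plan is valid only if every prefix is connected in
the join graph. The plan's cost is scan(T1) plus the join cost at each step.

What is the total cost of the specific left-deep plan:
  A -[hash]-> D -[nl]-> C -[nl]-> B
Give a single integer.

85120

step 1: scan A: cost=60, card=60
step 2: join D via hash
    card(P join D) = 60*250/(20) = 750
    cost = 60 + 2*250*8 + 60 = 4120
step 3: join C via nl
    card(P join C) = 750*100/(125*2) = 300
    cost = 4120 + 750*100 = 79120
step 4: join B via nl
    card(P join B) = 300*20/(2*50*60) = 1
    cost = 79120 + 300*20 = 85120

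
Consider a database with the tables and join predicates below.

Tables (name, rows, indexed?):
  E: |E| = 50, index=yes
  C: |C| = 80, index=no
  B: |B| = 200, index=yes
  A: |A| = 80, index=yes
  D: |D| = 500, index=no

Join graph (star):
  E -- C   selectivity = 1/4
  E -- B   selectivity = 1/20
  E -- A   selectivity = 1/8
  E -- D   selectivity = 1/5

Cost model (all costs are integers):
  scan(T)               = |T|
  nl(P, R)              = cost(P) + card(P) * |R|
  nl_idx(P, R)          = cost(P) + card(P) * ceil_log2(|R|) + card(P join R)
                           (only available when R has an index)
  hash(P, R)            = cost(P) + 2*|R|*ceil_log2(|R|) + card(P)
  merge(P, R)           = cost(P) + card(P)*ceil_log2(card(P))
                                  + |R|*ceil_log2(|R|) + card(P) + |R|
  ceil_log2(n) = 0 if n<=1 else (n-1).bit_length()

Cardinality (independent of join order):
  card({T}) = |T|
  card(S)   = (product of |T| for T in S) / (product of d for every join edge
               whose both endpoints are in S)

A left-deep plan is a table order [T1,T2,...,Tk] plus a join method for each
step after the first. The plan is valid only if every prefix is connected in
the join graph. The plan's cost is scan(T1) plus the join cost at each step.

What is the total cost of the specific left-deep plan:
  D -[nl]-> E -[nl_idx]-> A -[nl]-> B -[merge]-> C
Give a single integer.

step 1: scan D: cost=500, card=500
step 2: join E via nl
    card(P join E) = 500*50/(5) = 5000
    cost = 500 + 500*50 = 25500
step 3: join A via nl_idx
    card(P join A) = 5000*80/(8) = 50000
    cost = 25500 + 5000*7 + 50000 = 110500
step 4: join B via nl
    card(P join B) = 50000*200/(20) = 500000
    cost = 110500 + 50000*200 = 10110500
step 5: join C via merge
    card(P join C) = 500000*80/(4) = 10000000
    cost = 10110500 + 500000*19 + 80*7 + 500000 + 80 = 20111140

20111140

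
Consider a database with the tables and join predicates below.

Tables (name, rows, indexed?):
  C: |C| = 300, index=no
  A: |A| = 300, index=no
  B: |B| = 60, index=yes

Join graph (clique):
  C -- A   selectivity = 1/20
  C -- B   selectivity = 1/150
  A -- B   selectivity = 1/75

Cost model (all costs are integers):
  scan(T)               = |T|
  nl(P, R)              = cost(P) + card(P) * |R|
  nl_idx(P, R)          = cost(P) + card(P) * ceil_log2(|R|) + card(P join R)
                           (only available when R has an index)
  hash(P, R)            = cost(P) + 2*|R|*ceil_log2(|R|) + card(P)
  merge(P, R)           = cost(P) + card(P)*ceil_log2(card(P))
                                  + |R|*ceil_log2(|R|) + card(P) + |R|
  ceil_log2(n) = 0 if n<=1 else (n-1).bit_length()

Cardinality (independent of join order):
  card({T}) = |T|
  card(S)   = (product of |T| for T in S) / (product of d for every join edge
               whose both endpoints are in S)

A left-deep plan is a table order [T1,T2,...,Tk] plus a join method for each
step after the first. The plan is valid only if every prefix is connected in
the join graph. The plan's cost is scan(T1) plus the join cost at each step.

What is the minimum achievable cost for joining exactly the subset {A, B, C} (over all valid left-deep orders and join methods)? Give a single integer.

5280

Selinger DP over subsets of {A,B,C}:
  {C}: scan cost=300, card=300
  {A}: scan cost=300, card=300
  {B}: scan cost=60, card=60
  {AC}: card=4500; try (C,hash)→6000, (A,hash)→6000, (C,merge)→6300, (A,merge)→6300, (C,nl)→90300, (A,nl)→90300; best=6000 via (C,hash)
  {BC}: card=120; try (B,hash)→1320, (B,nl_idx)→2220, (C,merge)→3480, (B,merge)→3720, (C,hash)→5520, (C,nl)→18060 …(+1); best=1320 via (B,hash)
  {AB}: card=240; try (B,hash)→1320, (B,nl_idx)→2340, (A,merge)→3480, (B,merge)→3720, (A,hash)→5520, (A,nl)→18060 …(+1); best=1320 via (B,hash)
  {ABC}: card=24; try (A,merge)→5280, (C,merge)→6480, (A,hash)→6840, (C,hash)→6960, (B,hash)→11220, (B,nl_idx)→33024 …(+4); best=5280 via (A,merge)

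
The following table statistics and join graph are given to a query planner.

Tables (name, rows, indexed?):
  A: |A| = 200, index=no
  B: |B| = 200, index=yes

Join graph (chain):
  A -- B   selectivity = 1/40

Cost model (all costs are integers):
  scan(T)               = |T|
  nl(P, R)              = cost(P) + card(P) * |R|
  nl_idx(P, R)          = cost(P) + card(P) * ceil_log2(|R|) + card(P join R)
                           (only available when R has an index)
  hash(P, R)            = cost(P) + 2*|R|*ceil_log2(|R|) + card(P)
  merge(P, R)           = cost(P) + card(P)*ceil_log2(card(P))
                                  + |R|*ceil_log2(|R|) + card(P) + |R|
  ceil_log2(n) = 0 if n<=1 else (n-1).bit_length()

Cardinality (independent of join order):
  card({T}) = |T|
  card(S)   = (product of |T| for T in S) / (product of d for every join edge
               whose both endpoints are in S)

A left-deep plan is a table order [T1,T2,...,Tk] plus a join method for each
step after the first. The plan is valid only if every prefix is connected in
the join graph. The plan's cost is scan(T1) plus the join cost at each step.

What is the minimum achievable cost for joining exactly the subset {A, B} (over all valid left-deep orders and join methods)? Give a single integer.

2800

Selinger DP over subsets of {A,B}:
  {A}: scan cost=200, card=200
  {B}: scan cost=200, card=200
  {AB}: card=1000; try (B,nl_idx)→2800, (B,hash)→3600, (A,hash)→3600, (B,merge)→3800, (A,merge)→3800, (B,nl)→40200 …(+1); best=2800 via (B,nl_idx)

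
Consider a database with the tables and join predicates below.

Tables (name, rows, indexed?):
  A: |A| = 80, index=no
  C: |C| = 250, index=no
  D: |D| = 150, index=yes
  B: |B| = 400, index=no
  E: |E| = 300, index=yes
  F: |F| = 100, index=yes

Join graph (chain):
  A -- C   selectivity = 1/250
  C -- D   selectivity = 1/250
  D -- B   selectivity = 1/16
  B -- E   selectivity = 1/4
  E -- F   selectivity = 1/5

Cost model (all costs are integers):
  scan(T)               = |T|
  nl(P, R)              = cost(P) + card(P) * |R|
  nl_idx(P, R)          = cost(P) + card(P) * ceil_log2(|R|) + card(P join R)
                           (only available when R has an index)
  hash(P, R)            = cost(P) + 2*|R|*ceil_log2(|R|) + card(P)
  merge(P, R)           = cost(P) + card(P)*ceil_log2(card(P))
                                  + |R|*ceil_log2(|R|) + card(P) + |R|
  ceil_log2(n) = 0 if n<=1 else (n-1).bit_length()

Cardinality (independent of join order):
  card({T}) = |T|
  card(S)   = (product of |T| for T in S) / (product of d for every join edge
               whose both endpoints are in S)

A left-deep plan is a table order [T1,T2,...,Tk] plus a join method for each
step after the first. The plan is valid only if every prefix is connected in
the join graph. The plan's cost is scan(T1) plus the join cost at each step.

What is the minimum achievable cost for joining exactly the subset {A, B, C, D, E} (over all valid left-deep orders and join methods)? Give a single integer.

Selinger DP over subsets of {A,B,C,D,E}:
  {A}: scan cost=80, card=80
  {C}: scan cost=250, card=250
  {D}: scan cost=150, card=150
  {B}: scan cost=400, card=400
  {E}: scan cost=300, card=300
  {AC}: card=80; try (A,hash)→1620, (C,merge)→2970, (A,merge)→3140, (C,hash)→4160, (C,nl)→20080, (A,nl)→20250; best=1620 via (A,hash)
  {CD}: card=150; try (D,nl_idx)→2400, (D,hash)→2900, (C,merge)→3750, (D,merge)→3850, (C,hash)→4300, (C,nl)→37650 …(+1); best=2400 via (D,nl_idx)
  {BD}: card=3750; try (D,hash)→3200, (B,merge)→5500, (D,merge)→5750, (D,nl_idx)→7350, (B,hash)→7500, (B,nl)→60150 …(+1); best=3200 via (D,hash)
  {BE}: card=30000; try (E,hash)→6200, (B,merge)→7300, (E,merge)→7400, (B,hash)→7800, (E,nl_idx)→34000, (B,nl)→120300 …(+1); best=6200 via (E,hash)
  {ACD}: card=48; try (D,nl_idx)→2308, (D,merge)→3610, (A,hash)→3670, (D,hash)→4100, (A,merge)→4390, (D,nl)→13620 …(+1); best=2308 via (D,nl_idx)
  {BCD}: card=3750; try (B,merge)→7750, (B,hash)→9750, (C,hash)→10950, (C,merge)→54200, (B,nl)→62400, (C,nl)→940700; best=7750 via (B,merge)
  {BDE}: card=281250; try (E,hash)→12350, (D,hash)→38600, (E,merge)→54950, (E,nl_idx)→318200, (D,merge)→487550, (D,nl_idx)→527450 …(+2); best=12350 via (E,hash)
  {ABCD}: card=1200; try (B,merge)→6644, (B,hash)→9556, (A,hash)→12620, (B,nl)→21508, (A,merge)→57140, (A,nl)→307750; best=6644 via (B,merge)
  {BCDE}: card=281250; try (E,hash)→16900, (E,merge)→59500, (C,hash)→297600, (E,nl_idx)→322750, (E,nl)→1132750, (C,merge)→5639600 …(+1); best=16900 via (E,hash)
  {ABCDE}: card=90000; try (E,hash)→13244, (E,merge)→24044, (E,nl_idx)→107444, (A,hash)→299270, (E,nl)→366644, (A,merge)→5642540 …(+1); best=13244 via (E,hash)

13244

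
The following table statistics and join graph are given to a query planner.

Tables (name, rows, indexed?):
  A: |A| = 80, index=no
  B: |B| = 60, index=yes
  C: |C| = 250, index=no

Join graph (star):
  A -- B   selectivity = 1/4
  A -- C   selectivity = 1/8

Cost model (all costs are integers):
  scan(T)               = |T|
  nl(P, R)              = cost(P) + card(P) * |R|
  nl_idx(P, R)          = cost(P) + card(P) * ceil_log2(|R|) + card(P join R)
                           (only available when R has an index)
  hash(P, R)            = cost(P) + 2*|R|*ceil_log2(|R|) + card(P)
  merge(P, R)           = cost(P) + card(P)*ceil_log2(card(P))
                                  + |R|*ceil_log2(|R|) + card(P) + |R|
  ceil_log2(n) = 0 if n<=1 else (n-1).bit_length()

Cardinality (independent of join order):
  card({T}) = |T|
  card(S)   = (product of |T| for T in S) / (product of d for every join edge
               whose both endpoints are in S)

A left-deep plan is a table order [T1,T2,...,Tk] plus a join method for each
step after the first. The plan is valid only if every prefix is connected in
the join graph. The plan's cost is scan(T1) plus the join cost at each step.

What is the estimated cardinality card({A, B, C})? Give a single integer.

Tables in S: A(80), B(60), C(250)
Edges inside S: A-B(d=4), A-C(d=8)
numerator = 80 * 60 * 250 = 1200000
denominator = 4 * 8 = 32
card(S) = 1200000 / 32 = 37500

37500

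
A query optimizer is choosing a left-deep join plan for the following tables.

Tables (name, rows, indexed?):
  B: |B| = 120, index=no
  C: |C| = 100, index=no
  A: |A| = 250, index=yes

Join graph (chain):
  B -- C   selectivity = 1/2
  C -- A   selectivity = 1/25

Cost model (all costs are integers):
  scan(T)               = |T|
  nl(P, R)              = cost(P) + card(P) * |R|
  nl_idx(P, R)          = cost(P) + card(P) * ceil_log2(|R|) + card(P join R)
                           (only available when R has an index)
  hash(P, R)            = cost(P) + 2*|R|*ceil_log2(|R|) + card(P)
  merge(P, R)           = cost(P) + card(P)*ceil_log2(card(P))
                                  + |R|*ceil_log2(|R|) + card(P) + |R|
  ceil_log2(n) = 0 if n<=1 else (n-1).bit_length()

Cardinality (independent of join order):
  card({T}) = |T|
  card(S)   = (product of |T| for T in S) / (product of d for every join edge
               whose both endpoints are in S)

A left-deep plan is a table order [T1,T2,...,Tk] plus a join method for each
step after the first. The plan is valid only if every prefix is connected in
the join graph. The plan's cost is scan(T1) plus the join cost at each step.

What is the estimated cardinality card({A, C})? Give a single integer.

1000

Tables in S: A(250), C(100)
Edges inside S: C-A(d=25)
numerator = 250 * 100 = 25000
denominator = 25 = 25
card(S) = 25000 / 25 = 1000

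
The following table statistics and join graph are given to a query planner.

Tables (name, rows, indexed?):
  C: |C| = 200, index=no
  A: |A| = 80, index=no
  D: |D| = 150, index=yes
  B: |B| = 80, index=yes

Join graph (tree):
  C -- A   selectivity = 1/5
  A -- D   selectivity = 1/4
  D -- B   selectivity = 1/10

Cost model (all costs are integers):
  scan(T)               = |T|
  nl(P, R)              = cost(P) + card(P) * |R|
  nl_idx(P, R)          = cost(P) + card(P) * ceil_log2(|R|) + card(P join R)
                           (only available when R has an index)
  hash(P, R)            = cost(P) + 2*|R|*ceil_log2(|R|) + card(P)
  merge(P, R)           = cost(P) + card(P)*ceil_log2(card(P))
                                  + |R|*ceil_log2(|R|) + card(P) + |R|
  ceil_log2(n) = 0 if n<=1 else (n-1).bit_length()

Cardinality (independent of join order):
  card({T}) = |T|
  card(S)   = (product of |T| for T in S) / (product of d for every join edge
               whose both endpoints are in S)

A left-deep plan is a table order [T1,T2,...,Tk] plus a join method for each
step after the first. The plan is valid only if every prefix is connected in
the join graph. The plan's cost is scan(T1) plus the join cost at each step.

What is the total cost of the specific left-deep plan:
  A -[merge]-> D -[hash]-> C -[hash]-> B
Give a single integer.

step 1: scan A: cost=80, card=80
step 2: join D via merge
    card(P join D) = 80*150/(4) = 3000
    cost = 80 + 80*7 + 150*8 + 80 + 150 = 2070
step 3: join C via hash
    card(P join C) = 3000*200/(5) = 120000
    cost = 2070 + 2*200*8 + 3000 = 8270
step 4: join B via hash
    card(P join B) = 120000*80/(10) = 960000
    cost = 8270 + 2*80*7 + 120000 = 129390

129390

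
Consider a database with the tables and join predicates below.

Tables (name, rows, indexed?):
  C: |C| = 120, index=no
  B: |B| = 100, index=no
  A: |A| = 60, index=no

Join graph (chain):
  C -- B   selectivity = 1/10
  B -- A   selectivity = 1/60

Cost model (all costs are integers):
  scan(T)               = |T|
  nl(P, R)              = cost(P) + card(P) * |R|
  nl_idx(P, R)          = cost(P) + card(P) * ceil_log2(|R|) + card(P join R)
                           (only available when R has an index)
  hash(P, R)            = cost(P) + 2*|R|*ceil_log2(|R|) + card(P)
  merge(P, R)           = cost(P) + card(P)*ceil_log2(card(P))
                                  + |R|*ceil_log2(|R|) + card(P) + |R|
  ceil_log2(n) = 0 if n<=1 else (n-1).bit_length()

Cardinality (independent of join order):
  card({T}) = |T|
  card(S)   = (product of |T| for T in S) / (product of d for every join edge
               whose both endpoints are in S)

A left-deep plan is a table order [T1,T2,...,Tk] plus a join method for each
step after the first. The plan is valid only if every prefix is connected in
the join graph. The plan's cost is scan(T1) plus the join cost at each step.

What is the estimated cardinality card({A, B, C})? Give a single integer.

1200

Tables in S: A(60), B(100), C(120)
Edges inside S: C-B(d=10), B-A(d=60)
numerator = 60 * 100 * 120 = 720000
denominator = 10 * 60 = 600
card(S) = 720000 / 600 = 1200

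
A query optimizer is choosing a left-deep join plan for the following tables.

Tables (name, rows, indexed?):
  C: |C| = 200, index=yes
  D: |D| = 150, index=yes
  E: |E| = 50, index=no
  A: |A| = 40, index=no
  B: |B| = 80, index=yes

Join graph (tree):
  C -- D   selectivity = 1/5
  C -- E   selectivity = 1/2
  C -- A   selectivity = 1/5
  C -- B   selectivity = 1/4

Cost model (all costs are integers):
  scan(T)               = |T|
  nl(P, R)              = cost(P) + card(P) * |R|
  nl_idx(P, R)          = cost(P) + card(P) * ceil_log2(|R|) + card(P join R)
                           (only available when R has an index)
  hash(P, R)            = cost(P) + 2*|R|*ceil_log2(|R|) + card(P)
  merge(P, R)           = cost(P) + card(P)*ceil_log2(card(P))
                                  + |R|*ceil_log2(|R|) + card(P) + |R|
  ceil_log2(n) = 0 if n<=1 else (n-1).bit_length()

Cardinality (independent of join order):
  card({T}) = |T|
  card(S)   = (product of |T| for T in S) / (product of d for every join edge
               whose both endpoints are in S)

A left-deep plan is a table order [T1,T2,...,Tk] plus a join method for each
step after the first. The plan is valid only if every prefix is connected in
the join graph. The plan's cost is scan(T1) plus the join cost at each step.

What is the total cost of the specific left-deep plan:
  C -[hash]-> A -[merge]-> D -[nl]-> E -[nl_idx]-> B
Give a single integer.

34821430

step 1: scan C: cost=200, card=200
step 2: join A via hash
    card(P join A) = 200*40/(5) = 1600
    cost = 200 + 2*40*6 + 200 = 880
step 3: join D via merge
    card(P join D) = 1600*150/(5) = 48000
    cost = 880 + 1600*11 + 150*8 + 1600 + 150 = 21430
step 4: join E via nl
    card(P join E) = 48000*50/(2) = 1200000
    cost = 21430 + 48000*50 = 2421430
step 5: join B via nl_idx
    card(P join B) = 1200000*80/(4) = 24000000
    cost = 2421430 + 1200000*7 + 24000000 = 34821430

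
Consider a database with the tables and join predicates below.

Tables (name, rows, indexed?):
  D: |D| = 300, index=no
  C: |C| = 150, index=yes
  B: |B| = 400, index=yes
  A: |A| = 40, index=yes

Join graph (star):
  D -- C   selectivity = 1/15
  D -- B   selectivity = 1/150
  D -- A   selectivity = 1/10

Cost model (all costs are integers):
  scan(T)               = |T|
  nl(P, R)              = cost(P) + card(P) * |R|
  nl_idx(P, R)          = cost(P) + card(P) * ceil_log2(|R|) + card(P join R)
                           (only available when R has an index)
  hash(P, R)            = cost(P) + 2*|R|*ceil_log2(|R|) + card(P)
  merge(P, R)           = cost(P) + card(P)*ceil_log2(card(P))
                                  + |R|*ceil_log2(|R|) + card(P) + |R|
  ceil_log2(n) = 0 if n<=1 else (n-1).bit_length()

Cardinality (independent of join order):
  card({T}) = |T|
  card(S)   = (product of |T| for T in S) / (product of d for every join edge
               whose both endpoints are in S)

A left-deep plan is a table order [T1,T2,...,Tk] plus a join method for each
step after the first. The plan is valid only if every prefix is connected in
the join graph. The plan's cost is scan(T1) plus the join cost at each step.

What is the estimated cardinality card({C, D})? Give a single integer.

Tables in S: C(150), D(300)
Edges inside S: D-C(d=15)
numerator = 150 * 300 = 45000
denominator = 15 = 15
card(S) = 45000 / 15 = 3000

3000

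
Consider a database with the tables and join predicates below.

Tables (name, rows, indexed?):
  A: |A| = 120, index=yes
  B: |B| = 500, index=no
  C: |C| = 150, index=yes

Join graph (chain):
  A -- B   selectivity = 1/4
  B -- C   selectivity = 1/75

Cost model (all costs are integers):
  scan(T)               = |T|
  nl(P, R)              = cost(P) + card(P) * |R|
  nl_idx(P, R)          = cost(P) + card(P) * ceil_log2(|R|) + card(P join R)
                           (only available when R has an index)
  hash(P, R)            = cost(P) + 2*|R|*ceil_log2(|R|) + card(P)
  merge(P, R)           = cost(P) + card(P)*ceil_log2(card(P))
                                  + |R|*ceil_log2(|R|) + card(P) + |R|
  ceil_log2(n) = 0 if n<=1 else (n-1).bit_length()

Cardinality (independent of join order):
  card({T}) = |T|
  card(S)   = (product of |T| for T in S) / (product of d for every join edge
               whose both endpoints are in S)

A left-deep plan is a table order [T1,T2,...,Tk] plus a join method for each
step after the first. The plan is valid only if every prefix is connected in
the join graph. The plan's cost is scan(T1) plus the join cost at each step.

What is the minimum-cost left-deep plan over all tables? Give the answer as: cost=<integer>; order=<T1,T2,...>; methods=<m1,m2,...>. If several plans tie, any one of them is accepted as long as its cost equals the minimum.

Selinger DP (subsets sized 1..n):
  {A}: scan cost=120, card=120
  {B}: scan cost=500, card=500
  {C}: scan cost=150, card=150
  {AB}: card=15000; try (A,hash)→2680, (B,merge)→6080, (A,merge)→6460, (B,hash)→9240, (A,nl_idx)→19000, (B,nl)→60120 …(+1); best=2680 via (A,hash)
  {BC}: card=1000; try (C,hash)→3400, (C,nl_idx)→5500, (B,merge)→6500, (C,merge)→6850, (B,hash)→9300, (B,nl)→75150 …(+1); best=3400 via (C,hash)
  {ABC}: card=30000; try (A,hash)→6080, (A,merge)→15360, (C,hash)→20080, (A,nl_idx)→40400, (A,nl)→123400, (C,nl_idx)→152680 …(+2); best=6080 via (A,hash)

cost=6080; order=B,C,A; methods=hash,hash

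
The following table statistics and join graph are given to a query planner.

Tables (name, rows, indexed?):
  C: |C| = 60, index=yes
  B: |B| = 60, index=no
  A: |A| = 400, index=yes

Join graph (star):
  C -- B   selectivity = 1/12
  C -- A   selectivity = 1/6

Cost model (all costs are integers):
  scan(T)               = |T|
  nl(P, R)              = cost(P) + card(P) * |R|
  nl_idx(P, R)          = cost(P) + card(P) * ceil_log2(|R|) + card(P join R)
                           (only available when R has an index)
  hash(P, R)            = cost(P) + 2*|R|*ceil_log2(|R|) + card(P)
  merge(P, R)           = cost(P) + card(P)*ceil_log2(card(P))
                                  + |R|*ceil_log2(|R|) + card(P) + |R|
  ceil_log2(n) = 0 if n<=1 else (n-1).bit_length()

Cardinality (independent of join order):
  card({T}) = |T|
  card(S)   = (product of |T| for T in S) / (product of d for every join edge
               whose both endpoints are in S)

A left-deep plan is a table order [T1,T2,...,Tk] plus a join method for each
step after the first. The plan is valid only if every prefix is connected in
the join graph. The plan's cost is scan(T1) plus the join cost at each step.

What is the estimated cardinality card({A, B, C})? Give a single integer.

Tables in S: A(400), B(60), C(60)
Edges inside S: C-B(d=12), C-A(d=6)
numerator = 400 * 60 * 60 = 1440000
denominator = 12 * 6 = 72
card(S) = 1440000 / 72 = 20000

20000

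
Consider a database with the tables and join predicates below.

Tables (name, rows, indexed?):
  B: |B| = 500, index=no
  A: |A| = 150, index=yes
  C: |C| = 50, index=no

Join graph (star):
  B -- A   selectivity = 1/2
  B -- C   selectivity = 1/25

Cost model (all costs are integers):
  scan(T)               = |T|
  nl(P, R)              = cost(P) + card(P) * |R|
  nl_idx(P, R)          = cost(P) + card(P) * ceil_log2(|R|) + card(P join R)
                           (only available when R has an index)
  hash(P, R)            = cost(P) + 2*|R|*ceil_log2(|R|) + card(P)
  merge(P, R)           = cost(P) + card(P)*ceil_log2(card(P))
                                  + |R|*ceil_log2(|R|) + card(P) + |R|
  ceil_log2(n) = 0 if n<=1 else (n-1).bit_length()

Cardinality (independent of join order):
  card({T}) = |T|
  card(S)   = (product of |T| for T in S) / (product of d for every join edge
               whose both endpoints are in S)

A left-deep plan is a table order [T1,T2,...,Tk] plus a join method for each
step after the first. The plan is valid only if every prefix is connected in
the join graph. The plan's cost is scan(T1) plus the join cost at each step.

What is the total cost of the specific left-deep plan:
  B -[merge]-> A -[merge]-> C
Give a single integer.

step 1: scan B: cost=500, card=500
step 2: join A via merge
    card(P join A) = 500*150/(2) = 37500
    cost = 500 + 500*9 + 150*8 + 500 + 150 = 6850
step 3: join C via merge
    card(P join C) = 37500*50/(25) = 75000
    cost = 6850 + 37500*16 + 50*6 + 37500 + 50 = 644700

644700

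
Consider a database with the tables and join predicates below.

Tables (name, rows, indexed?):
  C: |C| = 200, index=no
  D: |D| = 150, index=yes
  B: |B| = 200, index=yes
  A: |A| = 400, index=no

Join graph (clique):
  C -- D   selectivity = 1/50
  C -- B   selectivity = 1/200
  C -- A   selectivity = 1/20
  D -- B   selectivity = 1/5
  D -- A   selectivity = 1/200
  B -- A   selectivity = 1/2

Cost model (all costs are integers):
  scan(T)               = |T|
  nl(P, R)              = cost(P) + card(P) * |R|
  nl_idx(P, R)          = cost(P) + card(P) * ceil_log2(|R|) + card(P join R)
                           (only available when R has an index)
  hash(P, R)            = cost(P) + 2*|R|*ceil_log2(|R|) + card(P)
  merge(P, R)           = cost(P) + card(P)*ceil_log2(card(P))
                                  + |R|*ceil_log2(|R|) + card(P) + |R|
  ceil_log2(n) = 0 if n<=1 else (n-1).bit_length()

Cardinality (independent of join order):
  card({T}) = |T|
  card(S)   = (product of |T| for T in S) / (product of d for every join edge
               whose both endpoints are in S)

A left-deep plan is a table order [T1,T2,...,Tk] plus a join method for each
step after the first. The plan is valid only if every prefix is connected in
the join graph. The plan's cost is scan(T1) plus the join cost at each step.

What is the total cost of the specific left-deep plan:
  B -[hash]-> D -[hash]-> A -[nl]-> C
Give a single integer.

step 1: scan B: cost=200, card=200
step 2: join D via hash
    card(P join D) = 200*150/(5) = 6000
    cost = 200 + 2*150*8 + 200 = 2800
step 3: join A via hash
    card(P join A) = 6000*400/(200*2) = 6000
    cost = 2800 + 2*400*9 + 6000 = 16000
step 4: join C via nl
    card(P join C) = 6000*200/(50*200*20) = 6
    cost = 16000 + 6000*200 = 1216000

1216000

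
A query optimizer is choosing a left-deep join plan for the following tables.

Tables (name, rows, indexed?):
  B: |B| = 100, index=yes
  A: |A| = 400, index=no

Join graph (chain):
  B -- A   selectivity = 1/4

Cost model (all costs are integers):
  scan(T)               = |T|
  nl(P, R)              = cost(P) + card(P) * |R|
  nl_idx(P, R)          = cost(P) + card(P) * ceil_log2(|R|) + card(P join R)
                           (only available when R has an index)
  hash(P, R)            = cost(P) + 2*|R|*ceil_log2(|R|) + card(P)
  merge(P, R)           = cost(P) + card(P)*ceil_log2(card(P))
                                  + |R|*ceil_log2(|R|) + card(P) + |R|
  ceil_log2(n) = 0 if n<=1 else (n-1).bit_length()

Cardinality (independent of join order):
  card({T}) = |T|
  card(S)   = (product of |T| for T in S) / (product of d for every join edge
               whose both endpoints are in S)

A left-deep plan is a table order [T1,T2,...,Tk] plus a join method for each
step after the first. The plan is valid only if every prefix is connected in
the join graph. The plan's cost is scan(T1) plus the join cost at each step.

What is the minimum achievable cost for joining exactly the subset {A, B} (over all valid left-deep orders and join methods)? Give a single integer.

2200

Selinger DP over subsets of {A,B}:
  {B}: scan cost=100, card=100
  {A}: scan cost=400, card=400
  {AB}: card=10000; try (B,hash)→2200, (A,merge)→4900, (B,merge)→5200, (A,hash)→7400, (B,nl_idx)→13200, (A,nl)→40100 …(+1); best=2200 via (B,hash)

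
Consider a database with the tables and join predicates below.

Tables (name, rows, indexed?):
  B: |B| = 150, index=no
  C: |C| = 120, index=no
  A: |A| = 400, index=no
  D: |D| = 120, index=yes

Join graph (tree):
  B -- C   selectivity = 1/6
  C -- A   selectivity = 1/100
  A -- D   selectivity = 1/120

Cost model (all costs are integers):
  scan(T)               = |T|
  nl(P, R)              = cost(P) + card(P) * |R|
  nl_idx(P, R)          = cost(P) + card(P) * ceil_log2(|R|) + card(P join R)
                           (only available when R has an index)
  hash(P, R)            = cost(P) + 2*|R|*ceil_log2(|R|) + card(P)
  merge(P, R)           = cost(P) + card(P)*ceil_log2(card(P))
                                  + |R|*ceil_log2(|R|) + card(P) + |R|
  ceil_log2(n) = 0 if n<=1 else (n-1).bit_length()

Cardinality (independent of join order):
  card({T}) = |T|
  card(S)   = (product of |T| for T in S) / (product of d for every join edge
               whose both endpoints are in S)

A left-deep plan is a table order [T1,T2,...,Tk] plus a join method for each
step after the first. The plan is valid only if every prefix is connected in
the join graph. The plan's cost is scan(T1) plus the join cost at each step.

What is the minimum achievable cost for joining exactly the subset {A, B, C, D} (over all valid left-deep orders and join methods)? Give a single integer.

Selinger DP over subsets of {A,B,C,D}:
  {B}: scan cost=150, card=150
  {C}: scan cost=120, card=120
  {A}: scan cost=400, card=400
  {D}: scan cost=120, card=120
  {BC}: card=3000; try (C,hash)→1980, (B,merge)→2430, (C,merge)→2460, (B,hash)→2640, (B,nl)→18120, (C,nl)→18150; best=1980 via (C,hash)
  {AC}: card=480; try (C,hash)→2480, (A,merge)→5080, (C,merge)→5360, (A,hash)→7440, (A,nl)→48120, (C,nl)→48400; best=2480 via (C,hash)
  {AD}: card=400; try (D,hash)→2480, (D,nl_idx)→3600, (A,merge)→5080, (D,merge)→5360, (A,hash)→7440, (A,nl)→48120 …(+1); best=2480 via (D,hash)
  {ABC}: card=12000; try (B,hash)→5360, (B,merge)→8630, (A,hash)→12180, (A,merge)→44980, (B,nl)→74480, (A,nl)→1201980; best=5360 via (B,hash)
  {ACD}: card=480; try (C,hash)→4560, (D,hash)→4640, (D,nl_idx)→6320, (C,merge)→7440, (D,merge)→8240, (C,nl)→50480 …(+1); best=4560 via (C,hash)
  {ABCD}: card=12000; try (B,hash)→7440, (B,merge)→10710, (D,hash)→19040, (B,nl)→76560, (D,nl_idx)→101360, (D,merge)→186320 …(+1); best=7440 via (B,hash)

7440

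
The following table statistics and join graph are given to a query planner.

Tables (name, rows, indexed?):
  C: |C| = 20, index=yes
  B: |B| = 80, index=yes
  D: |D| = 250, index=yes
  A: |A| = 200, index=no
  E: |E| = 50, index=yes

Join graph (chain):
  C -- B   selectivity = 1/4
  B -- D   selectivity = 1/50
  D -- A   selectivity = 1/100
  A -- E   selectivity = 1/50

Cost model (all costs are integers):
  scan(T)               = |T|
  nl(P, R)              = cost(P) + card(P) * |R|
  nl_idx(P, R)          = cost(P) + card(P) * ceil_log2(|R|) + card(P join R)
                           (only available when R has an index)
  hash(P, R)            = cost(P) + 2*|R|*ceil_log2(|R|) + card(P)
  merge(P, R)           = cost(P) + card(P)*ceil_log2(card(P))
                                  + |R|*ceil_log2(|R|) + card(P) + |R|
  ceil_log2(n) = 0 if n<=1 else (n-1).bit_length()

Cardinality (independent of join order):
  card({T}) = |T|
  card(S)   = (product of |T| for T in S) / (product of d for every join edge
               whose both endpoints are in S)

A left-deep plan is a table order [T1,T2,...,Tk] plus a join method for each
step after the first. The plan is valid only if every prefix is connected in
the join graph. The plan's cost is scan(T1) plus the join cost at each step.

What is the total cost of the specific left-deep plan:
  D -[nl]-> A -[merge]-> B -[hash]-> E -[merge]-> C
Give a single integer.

66210

step 1: scan D: cost=250, card=250
step 2: join A via nl
    card(P join A) = 250*200/(100) = 500
    cost = 250 + 250*200 = 50250
step 3: join B via merge
    card(P join B) = 500*80/(50) = 800
    cost = 50250 + 500*9 + 80*7 + 500 + 80 = 55890
step 4: join E via hash
    card(P join E) = 800*50/(50) = 800
    cost = 55890 + 2*50*6 + 800 = 57290
step 5: join C via merge
    card(P join C) = 800*20/(4) = 4000
    cost = 57290 + 800*10 + 20*5 + 800 + 20 = 66210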